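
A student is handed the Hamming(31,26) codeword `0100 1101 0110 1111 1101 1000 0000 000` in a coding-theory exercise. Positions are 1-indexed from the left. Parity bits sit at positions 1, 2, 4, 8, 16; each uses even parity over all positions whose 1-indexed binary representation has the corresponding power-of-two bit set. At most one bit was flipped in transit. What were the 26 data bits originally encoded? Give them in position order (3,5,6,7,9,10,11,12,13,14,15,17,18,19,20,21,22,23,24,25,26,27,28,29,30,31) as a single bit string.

s1: b1⊕b3⊕b5⊕b7⊕b9⊕b11⊕b13⊕b15⊕b17⊕b19⊕b21⊕b23⊕b25⊕b27⊕b29⊕b31 = 0⊕0⊕1⊕0⊕0⊕1⊕1⊕1⊕1⊕0⊕1⊕0⊕0⊕0⊕0⊕0 = 0
s2: b2⊕b3⊕b6⊕b7⊕b10⊕b11⊕b14⊕b15⊕b18⊕b19⊕b22⊕b23⊕b26⊕b27⊕b30⊕b31 = 1⊕0⊕1⊕0⊕1⊕1⊕1⊕1⊕1⊕0⊕0⊕0⊕0⊕0⊕0⊕0 = 1
s4: b4⊕b5⊕b6⊕b7⊕b12⊕b13⊕b14⊕b15⊕b20⊕b21⊕b22⊕b23⊕b28⊕b29⊕b30⊕b31 = 0⊕1⊕1⊕0⊕0⊕1⊕1⊕1⊕1⊕1⊕0⊕0⊕0⊕0⊕0⊕0 = 1
s8: b8⊕b9⊕b10⊕b11⊕b12⊕b13⊕b14⊕b15⊕b24⊕b25⊕b26⊕b27⊕b28⊕b29⊕b30⊕b31 = 1⊕0⊕1⊕1⊕0⊕1⊕1⊕1⊕0⊕0⊕0⊕0⊕0⊕0⊕0⊕0 = 0
s16: b16⊕b17⊕b18⊕b19⊕b20⊕b21⊕b22⊕b23⊕b24⊕b25⊕b26⊕b27⊕b28⊕b29⊕b30⊕b31 = 1⊕1⊕1⊕0⊕1⊕1⊕0⊕0⊕0⊕0⊕0⊕0⊕0⊕0⊕0⊕0 = 1
Syndrome (s16...s1) = 10110 → position 22.
Flip bit 22: corrected codeword = 0100110101101111110111000000000
Data bits at positions 3,5,6,7,9,10,11,12,13,14,15,17,18,19,20,21,22,23,24,25,26,27,28,29,30,31: 01100110111110111000000000

01100110111110111000000000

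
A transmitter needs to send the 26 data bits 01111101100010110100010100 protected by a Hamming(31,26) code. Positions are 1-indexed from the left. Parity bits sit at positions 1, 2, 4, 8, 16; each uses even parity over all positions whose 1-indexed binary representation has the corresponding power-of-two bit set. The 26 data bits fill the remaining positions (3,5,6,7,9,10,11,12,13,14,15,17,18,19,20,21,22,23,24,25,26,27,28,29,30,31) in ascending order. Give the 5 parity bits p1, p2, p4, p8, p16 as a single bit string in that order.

00100

Place data bits at non-power-of-two positions: b3=0, b5=1, b6=1, b7=1, b9=1, b10=1, b11=0, b12=1, b13=1, b14=0, b15=0, b17=0, b18=1, b19=0, b20=1, b21=1, b22=0, b23=1, b24=0, b25=0, b26=0, b27=1, b28=0, b29=1, b30=0, b31=0.
p1 = XOR of data positions {3,5,7,9,11,13,15,17,19,21,23,25,27,29,31} = 0⊕1⊕1⊕1⊕0⊕1⊕0⊕0⊕0⊕1⊕1⊕0⊕1⊕1⊕0 = 0
p2 = XOR of data positions {3,6,7,10,11,14,15,18,19,22,23,26,27,30,31} = 0⊕1⊕1⊕1⊕0⊕0⊕0⊕1⊕0⊕0⊕1⊕0⊕1⊕0⊕0 = 0
p4 = XOR of data positions {5,6,7,12,13,14,15,20,21,22,23,28,29,30,31} = 1⊕1⊕1⊕1⊕1⊕0⊕0⊕1⊕1⊕0⊕1⊕0⊕1⊕0⊕0 = 1
p8 = XOR of data positions {9,10,11,12,13,14,15,24,25,26,27,28,29,30,31} = 1⊕1⊕0⊕1⊕1⊕0⊕0⊕0⊕0⊕0⊕1⊕0⊕1⊕0⊕0 = 0
p16 = XOR of data positions {17,18,19,20,21,22,23,24,25,26,27,28,29,30,31} = 0⊕1⊕0⊕1⊕1⊕0⊕1⊕0⊕0⊕0⊕1⊕0⊕1⊕0⊕0 = 0
Parity bits p1,p2,p4,p8,p16 = 00100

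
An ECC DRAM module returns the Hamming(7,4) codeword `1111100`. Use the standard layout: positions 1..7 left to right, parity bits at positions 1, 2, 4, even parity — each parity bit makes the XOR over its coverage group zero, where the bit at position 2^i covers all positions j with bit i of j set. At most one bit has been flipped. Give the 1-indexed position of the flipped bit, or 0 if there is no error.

1

s1: b1⊕b3⊕b5⊕b7 = 1⊕1⊕1⊕0 = 1
s2: b2⊕b3⊕b6⊕b7 = 1⊕1⊕0⊕0 = 0
s4: b4⊕b5⊕b6⊕b7 = 1⊕1⊕0⊕0 = 0
Syndrome (s4...s1) = 001 → position 1.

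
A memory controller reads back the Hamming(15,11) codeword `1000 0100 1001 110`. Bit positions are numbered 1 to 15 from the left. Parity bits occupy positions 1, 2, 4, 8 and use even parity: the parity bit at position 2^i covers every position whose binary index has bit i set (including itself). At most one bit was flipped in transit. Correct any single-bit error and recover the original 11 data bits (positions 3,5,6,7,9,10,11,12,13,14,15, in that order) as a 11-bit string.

00101001110

s1: b1⊕b3⊕b5⊕b7⊕b9⊕b11⊕b13⊕b15 = 1⊕0⊕0⊕0⊕1⊕0⊕1⊕0 = 1
s2: b2⊕b3⊕b6⊕b7⊕b10⊕b11⊕b14⊕b15 = 0⊕0⊕1⊕0⊕0⊕0⊕1⊕0 = 0
s4: b4⊕b5⊕b6⊕b7⊕b12⊕b13⊕b14⊕b15 = 0⊕0⊕1⊕0⊕1⊕1⊕1⊕0 = 0
s8: b8⊕b9⊕b10⊕b11⊕b12⊕b13⊕b14⊕b15 = 0⊕1⊕0⊕0⊕1⊕1⊕1⊕0 = 0
Syndrome (s8...s1) = 0001 → position 1.
Flip bit 1: corrected codeword = 000001001001110
Data bits at positions 3,5,6,7,9,10,11,12,13,14,15: 00101001110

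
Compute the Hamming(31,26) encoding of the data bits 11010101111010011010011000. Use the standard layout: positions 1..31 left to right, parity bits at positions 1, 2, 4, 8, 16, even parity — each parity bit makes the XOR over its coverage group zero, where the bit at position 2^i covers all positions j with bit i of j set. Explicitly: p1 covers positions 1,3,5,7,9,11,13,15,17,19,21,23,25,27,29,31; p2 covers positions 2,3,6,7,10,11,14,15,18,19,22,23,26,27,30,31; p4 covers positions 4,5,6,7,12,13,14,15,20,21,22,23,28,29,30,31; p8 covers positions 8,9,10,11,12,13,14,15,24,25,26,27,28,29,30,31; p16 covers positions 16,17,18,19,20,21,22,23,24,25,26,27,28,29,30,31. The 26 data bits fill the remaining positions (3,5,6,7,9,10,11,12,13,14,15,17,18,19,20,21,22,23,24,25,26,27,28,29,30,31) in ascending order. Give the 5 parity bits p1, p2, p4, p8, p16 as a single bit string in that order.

Place data bits at non-power-of-two positions: b3=1, b5=1, b6=0, b7=1, b9=0, b10=1, b11=0, b12=1, b13=1, b14=1, b15=1, b17=0, b18=1, b19=0, b20=0, b21=1, b22=1, b23=0, b24=1, b25=0, b26=0, b27=1, b28=1, b29=0, b30=0, b31=0.
p1 = XOR of data positions {3,5,7,9,11,13,15,17,19,21,23,25,27,29,31} = 1⊕1⊕1⊕0⊕0⊕1⊕1⊕0⊕0⊕1⊕0⊕0⊕1⊕0⊕0 = 1
p2 = XOR of data positions {3,6,7,10,11,14,15,18,19,22,23,26,27,30,31} = 1⊕0⊕1⊕1⊕0⊕1⊕1⊕1⊕0⊕1⊕0⊕0⊕1⊕0⊕0 = 0
p4 = XOR of data positions {5,6,7,12,13,14,15,20,21,22,23,28,29,30,31} = 1⊕0⊕1⊕1⊕1⊕1⊕1⊕0⊕1⊕1⊕0⊕1⊕0⊕0⊕0 = 1
p8 = XOR of data positions {9,10,11,12,13,14,15,24,25,26,27,28,29,30,31} = 0⊕1⊕0⊕1⊕1⊕1⊕1⊕1⊕0⊕0⊕1⊕1⊕0⊕0⊕0 = 0
p16 = XOR of data positions {17,18,19,20,21,22,23,24,25,26,27,28,29,30,31} = 0⊕1⊕0⊕0⊕1⊕1⊕0⊕1⊕0⊕0⊕1⊕1⊕0⊕0⊕0 = 0
Parity bits p1,p2,p4,p8,p16 = 10100

10100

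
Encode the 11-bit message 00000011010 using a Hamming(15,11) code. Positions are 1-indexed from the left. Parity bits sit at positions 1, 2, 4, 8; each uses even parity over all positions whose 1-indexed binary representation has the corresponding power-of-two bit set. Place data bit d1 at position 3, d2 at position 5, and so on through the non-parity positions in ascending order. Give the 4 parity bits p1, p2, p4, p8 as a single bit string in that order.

1001

Place data bits at non-power-of-two positions: b3=0, b5=0, b6=0, b7=0, b9=0, b10=0, b11=1, b12=1, b13=0, b14=1, b15=0.
p1 = XOR of data positions {3,5,7,9,11,13,15} = 0⊕0⊕0⊕0⊕1⊕0⊕0 = 1
p2 = XOR of data positions {3,6,7,10,11,14,15} = 0⊕0⊕0⊕0⊕1⊕1⊕0 = 0
p4 = XOR of data positions {5,6,7,12,13,14,15} = 0⊕0⊕0⊕1⊕0⊕1⊕0 = 0
p8 = XOR of data positions {9,10,11,12,13,14,15} = 0⊕0⊕1⊕1⊕0⊕1⊕0 = 1
Parity bits p1,p2,p4,p8 = 1001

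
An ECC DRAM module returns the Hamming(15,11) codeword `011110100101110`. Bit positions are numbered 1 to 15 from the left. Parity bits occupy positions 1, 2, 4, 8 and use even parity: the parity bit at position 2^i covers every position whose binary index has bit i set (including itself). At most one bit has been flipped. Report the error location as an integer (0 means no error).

s1: b1⊕b3⊕b5⊕b7⊕b9⊕b11⊕b13⊕b15 = 0⊕1⊕1⊕1⊕0⊕0⊕1⊕0 = 0
s2: b2⊕b3⊕b6⊕b7⊕b10⊕b11⊕b14⊕b15 = 1⊕1⊕0⊕1⊕1⊕0⊕1⊕0 = 1
s4: b4⊕b5⊕b6⊕b7⊕b12⊕b13⊕b14⊕b15 = 1⊕1⊕0⊕1⊕1⊕1⊕1⊕0 = 0
s8: b8⊕b9⊕b10⊕b11⊕b12⊕b13⊕b14⊕b15 = 0⊕0⊕1⊕0⊕1⊕1⊕1⊕0 = 0
Syndrome (s8...s1) = 0010 → position 2.

2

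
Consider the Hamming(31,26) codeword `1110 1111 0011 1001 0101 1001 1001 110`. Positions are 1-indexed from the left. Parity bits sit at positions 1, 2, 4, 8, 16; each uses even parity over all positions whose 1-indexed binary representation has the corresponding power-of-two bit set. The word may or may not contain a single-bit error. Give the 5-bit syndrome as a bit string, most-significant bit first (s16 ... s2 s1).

s1: b1⊕b3⊕b5⊕b7⊕b9⊕b11⊕b13⊕b15⊕b17⊕b19⊕b21⊕b23⊕b25⊕b27⊕b29⊕b31 = 1⊕1⊕1⊕1⊕0⊕1⊕1⊕0⊕0⊕0⊕1⊕0⊕1⊕0⊕1⊕0 = 1
s2: b2⊕b3⊕b6⊕b7⊕b10⊕b11⊕b14⊕b15⊕b18⊕b19⊕b22⊕b23⊕b26⊕b27⊕b30⊕b31 = 1⊕1⊕1⊕1⊕0⊕1⊕0⊕0⊕1⊕0⊕0⊕0⊕0⊕0⊕1⊕0 = 1
s4: b4⊕b5⊕b6⊕b7⊕b12⊕b13⊕b14⊕b15⊕b20⊕b21⊕b22⊕b23⊕b28⊕b29⊕b30⊕b31 = 0⊕1⊕1⊕1⊕1⊕1⊕0⊕0⊕1⊕1⊕0⊕0⊕1⊕1⊕1⊕0 = 0
s8: b8⊕b9⊕b10⊕b11⊕b12⊕b13⊕b14⊕b15⊕b24⊕b25⊕b26⊕b27⊕b28⊕b29⊕b30⊕b31 = 1⊕0⊕0⊕1⊕1⊕1⊕0⊕0⊕1⊕1⊕0⊕0⊕1⊕1⊕1⊕0 = 1
s16: b16⊕b17⊕b18⊕b19⊕b20⊕b21⊕b22⊕b23⊕b24⊕b25⊕b26⊕b27⊕b28⊕b29⊕b30⊕b31 = 1⊕0⊕1⊕0⊕1⊕1⊕0⊕0⊕1⊕1⊕0⊕0⊕1⊕1⊕1⊕0 = 1
Syndrome (s16...s1) = 11011 → position 27.

11011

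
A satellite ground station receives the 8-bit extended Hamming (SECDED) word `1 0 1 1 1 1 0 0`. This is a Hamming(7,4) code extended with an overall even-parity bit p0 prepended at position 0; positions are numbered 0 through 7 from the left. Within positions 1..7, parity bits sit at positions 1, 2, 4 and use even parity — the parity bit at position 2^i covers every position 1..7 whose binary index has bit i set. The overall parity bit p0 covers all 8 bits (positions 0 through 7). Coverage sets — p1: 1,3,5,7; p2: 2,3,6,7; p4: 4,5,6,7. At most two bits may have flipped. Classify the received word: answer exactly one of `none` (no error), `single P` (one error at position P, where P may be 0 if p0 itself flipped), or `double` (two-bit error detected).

s1: b1⊕b3⊕b5⊕b7 = 0⊕1⊕1⊕0 = 0
s2: b2⊕b3⊕b6⊕b7 = 1⊕1⊕0⊕0 = 0
s4: b4⊕b5⊕b6⊕b7 = 1⊕1⊕0⊕0 = 0
Syndrome (s4...s1) = 000 → position 0 (no error).
Overall parity (XOR of all 8 bits, including p0): 1⊕0⊕1⊕1⊕1⊕1⊕0⊕0 = 1
Overall=1, syndrome position=0 → single-bit error at position 0.

single 0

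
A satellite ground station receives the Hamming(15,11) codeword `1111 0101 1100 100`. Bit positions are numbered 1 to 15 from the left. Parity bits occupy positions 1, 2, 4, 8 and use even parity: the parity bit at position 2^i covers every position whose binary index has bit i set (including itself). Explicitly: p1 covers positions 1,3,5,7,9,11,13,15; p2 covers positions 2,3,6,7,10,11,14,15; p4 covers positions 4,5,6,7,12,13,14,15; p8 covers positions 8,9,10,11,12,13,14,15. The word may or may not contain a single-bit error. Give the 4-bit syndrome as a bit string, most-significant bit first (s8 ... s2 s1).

0100

s1: b1⊕b3⊕b5⊕b7⊕b9⊕b11⊕b13⊕b15 = 1⊕1⊕0⊕0⊕1⊕0⊕1⊕0 = 0
s2: b2⊕b3⊕b6⊕b7⊕b10⊕b11⊕b14⊕b15 = 1⊕1⊕1⊕0⊕1⊕0⊕0⊕0 = 0
s4: b4⊕b5⊕b6⊕b7⊕b12⊕b13⊕b14⊕b15 = 1⊕0⊕1⊕0⊕0⊕1⊕0⊕0 = 1
s8: b8⊕b9⊕b10⊕b11⊕b12⊕b13⊕b14⊕b15 = 1⊕1⊕1⊕0⊕0⊕1⊕0⊕0 = 0
Syndrome (s8...s1) = 0100 → position 4.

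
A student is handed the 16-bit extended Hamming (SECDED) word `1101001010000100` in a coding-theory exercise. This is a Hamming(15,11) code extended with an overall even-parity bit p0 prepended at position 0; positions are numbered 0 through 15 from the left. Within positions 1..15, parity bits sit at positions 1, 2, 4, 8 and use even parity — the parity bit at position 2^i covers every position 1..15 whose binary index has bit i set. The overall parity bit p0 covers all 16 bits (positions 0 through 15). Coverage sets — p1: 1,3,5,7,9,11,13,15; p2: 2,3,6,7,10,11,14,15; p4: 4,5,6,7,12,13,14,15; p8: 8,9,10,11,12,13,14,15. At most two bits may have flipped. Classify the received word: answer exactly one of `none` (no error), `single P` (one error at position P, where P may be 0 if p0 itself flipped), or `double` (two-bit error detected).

s1: b1⊕b3⊕b5⊕b7⊕b9⊕b11⊕b13⊕b15 = 1⊕1⊕0⊕0⊕0⊕0⊕1⊕0 = 1
s2: b2⊕b3⊕b6⊕b7⊕b10⊕b11⊕b14⊕b15 = 0⊕1⊕1⊕0⊕0⊕0⊕0⊕0 = 0
s4: b4⊕b5⊕b6⊕b7⊕b12⊕b13⊕b14⊕b15 = 0⊕0⊕1⊕0⊕0⊕1⊕0⊕0 = 0
s8: b8⊕b9⊕b10⊕b11⊕b12⊕b13⊕b14⊕b15 = 1⊕0⊕0⊕0⊕0⊕1⊕0⊕0 = 0
Syndrome (s8...s1) = 0001 → position 1.
Overall parity (XOR of all 16 bits, including p0): 1⊕1⊕0⊕1⊕0⊕0⊕1⊕0⊕1⊕0⊕0⊕0⊕0⊕1⊕0⊕0 = 0
Overall=0, syndrome position=1 → double-bit error detected (uncorrectable).

double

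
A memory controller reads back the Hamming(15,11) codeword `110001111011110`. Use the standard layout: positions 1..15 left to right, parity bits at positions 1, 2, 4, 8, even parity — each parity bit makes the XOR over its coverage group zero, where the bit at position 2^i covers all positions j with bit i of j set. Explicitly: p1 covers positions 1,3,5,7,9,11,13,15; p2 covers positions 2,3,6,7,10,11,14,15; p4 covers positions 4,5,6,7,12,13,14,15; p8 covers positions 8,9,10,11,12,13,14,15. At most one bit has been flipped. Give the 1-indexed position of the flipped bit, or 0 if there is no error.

7

s1: b1⊕b3⊕b5⊕b7⊕b9⊕b11⊕b13⊕b15 = 1⊕0⊕0⊕1⊕1⊕1⊕1⊕0 = 1
s2: b2⊕b3⊕b6⊕b7⊕b10⊕b11⊕b14⊕b15 = 1⊕0⊕1⊕1⊕0⊕1⊕1⊕0 = 1
s4: b4⊕b5⊕b6⊕b7⊕b12⊕b13⊕b14⊕b15 = 0⊕0⊕1⊕1⊕1⊕1⊕1⊕0 = 1
s8: b8⊕b9⊕b10⊕b11⊕b12⊕b13⊕b14⊕b15 = 1⊕1⊕0⊕1⊕1⊕1⊕1⊕0 = 0
Syndrome (s8...s1) = 0111 → position 7.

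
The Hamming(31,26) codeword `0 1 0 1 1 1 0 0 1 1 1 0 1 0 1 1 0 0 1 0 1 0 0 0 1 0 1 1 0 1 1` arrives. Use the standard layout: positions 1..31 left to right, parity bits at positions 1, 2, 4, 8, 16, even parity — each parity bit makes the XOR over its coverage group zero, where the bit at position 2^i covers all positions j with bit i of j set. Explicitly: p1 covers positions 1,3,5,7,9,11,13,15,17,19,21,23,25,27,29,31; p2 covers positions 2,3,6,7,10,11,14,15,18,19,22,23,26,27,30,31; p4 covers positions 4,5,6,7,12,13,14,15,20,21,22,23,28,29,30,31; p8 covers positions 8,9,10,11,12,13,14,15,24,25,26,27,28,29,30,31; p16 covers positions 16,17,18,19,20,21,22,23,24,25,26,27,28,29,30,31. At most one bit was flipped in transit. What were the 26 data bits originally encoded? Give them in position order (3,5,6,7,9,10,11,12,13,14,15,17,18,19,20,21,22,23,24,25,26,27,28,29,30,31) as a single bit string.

01001110101001010001011011

s1: b1⊕b3⊕b5⊕b7⊕b9⊕b11⊕b13⊕b15⊕b17⊕b19⊕b21⊕b23⊕b25⊕b27⊕b29⊕b31 = 0⊕0⊕1⊕0⊕1⊕1⊕1⊕1⊕0⊕1⊕1⊕0⊕1⊕1⊕0⊕1 = 0
s2: b2⊕b3⊕b6⊕b7⊕b10⊕b11⊕b14⊕b15⊕b18⊕b19⊕b22⊕b23⊕b26⊕b27⊕b30⊕b31 = 1⊕0⊕1⊕0⊕1⊕1⊕0⊕1⊕0⊕1⊕0⊕0⊕0⊕1⊕1⊕1 = 1
s4: b4⊕b5⊕b6⊕b7⊕b12⊕b13⊕b14⊕b15⊕b20⊕b21⊕b22⊕b23⊕b28⊕b29⊕b30⊕b31 = 1⊕1⊕1⊕0⊕0⊕1⊕0⊕1⊕0⊕1⊕0⊕0⊕1⊕0⊕1⊕1 = 1
s8: b8⊕b9⊕b10⊕b11⊕b12⊕b13⊕b14⊕b15⊕b24⊕b25⊕b26⊕b27⊕b28⊕b29⊕b30⊕b31 = 0⊕1⊕1⊕1⊕0⊕1⊕0⊕1⊕0⊕1⊕0⊕1⊕1⊕0⊕1⊕1 = 0
s16: b16⊕b17⊕b18⊕b19⊕b20⊕b21⊕b22⊕b23⊕b24⊕b25⊕b26⊕b27⊕b28⊕b29⊕b30⊕b31 = 1⊕0⊕0⊕1⊕0⊕1⊕0⊕0⊕0⊕1⊕0⊕1⊕1⊕0⊕1⊕1 = 0
Syndrome (s16...s1) = 00110 → position 6.
Flip bit 6: corrected codeword = 0101100011101011001010001011011
Data bits at positions 3,5,6,7,9,10,11,12,13,14,15,17,18,19,20,21,22,23,24,25,26,27,28,29,30,31: 01001110101001010001011011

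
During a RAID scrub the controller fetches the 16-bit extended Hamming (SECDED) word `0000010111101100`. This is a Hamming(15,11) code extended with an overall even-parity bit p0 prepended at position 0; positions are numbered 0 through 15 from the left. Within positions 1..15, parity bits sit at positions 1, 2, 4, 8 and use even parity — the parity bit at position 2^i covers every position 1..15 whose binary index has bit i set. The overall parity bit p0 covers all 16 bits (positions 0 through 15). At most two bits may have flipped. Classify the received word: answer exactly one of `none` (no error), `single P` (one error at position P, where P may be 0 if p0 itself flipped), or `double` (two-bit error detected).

s1: b1⊕b3⊕b5⊕b7⊕b9⊕b11⊕b13⊕b15 = 0⊕0⊕1⊕1⊕1⊕0⊕1⊕0 = 0
s2: b2⊕b3⊕b6⊕b7⊕b10⊕b11⊕b14⊕b15 = 0⊕0⊕0⊕1⊕1⊕0⊕0⊕0 = 0
s4: b4⊕b5⊕b6⊕b7⊕b12⊕b13⊕b14⊕b15 = 0⊕1⊕0⊕1⊕1⊕1⊕0⊕0 = 0
s8: b8⊕b9⊕b10⊕b11⊕b12⊕b13⊕b14⊕b15 = 1⊕1⊕1⊕0⊕1⊕1⊕0⊕0 = 1
Syndrome (s8...s1) = 1000 → position 8.
Overall parity (XOR of all 16 bits, including p0): 0⊕0⊕0⊕0⊕0⊕1⊕0⊕1⊕1⊕1⊕1⊕0⊕1⊕1⊕0⊕0 = 1
Overall=1, syndrome position=8 → single-bit error at position 8.

single 8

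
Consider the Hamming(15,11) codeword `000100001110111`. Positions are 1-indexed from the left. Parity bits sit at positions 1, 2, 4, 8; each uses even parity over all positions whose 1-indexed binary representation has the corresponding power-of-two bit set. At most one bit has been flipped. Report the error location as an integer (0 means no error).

s1: b1⊕b3⊕b5⊕b7⊕b9⊕b11⊕b13⊕b15 = 0⊕0⊕0⊕0⊕1⊕1⊕1⊕1 = 0
s2: b2⊕b3⊕b6⊕b7⊕b10⊕b11⊕b14⊕b15 = 0⊕0⊕0⊕0⊕1⊕1⊕1⊕1 = 0
s4: b4⊕b5⊕b6⊕b7⊕b12⊕b13⊕b14⊕b15 = 1⊕0⊕0⊕0⊕0⊕1⊕1⊕1 = 0
s8: b8⊕b9⊕b10⊕b11⊕b12⊕b13⊕b14⊕b15 = 0⊕1⊕1⊕1⊕0⊕1⊕1⊕1 = 0
Syndrome (s8...s1) = 0000 → position 0 (no error).

0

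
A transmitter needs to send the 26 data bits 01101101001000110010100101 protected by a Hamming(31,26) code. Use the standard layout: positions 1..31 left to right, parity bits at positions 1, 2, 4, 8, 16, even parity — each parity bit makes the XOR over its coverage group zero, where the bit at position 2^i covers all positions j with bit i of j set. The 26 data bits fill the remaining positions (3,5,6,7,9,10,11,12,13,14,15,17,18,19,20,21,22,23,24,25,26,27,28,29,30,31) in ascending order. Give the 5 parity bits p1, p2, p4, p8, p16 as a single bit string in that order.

01000

Place data bits at non-power-of-two positions: b3=0, b5=1, b6=1, b7=0, b9=1, b10=1, b11=0, b12=1, b13=0, b14=0, b15=1, b17=0, b18=0, b19=0, b20=1, b21=1, b22=0, b23=0, b24=1, b25=0, b26=1, b27=0, b28=0, b29=1, b30=0, b31=1.
p1 = XOR of data positions {3,5,7,9,11,13,15,17,19,21,23,25,27,29,31} = 0⊕1⊕0⊕1⊕0⊕0⊕1⊕0⊕0⊕1⊕0⊕0⊕0⊕1⊕1 = 0
p2 = XOR of data positions {3,6,7,10,11,14,15,18,19,22,23,26,27,30,31} = 0⊕1⊕0⊕1⊕0⊕0⊕1⊕0⊕0⊕0⊕0⊕1⊕0⊕0⊕1 = 1
p4 = XOR of data positions {5,6,7,12,13,14,15,20,21,22,23,28,29,30,31} = 1⊕1⊕0⊕1⊕0⊕0⊕1⊕1⊕1⊕0⊕0⊕0⊕1⊕0⊕1 = 0
p8 = XOR of data positions {9,10,11,12,13,14,15,24,25,26,27,28,29,30,31} = 1⊕1⊕0⊕1⊕0⊕0⊕1⊕1⊕0⊕1⊕0⊕0⊕1⊕0⊕1 = 0
p16 = XOR of data positions {17,18,19,20,21,22,23,24,25,26,27,28,29,30,31} = 0⊕0⊕0⊕1⊕1⊕0⊕0⊕1⊕0⊕1⊕0⊕0⊕1⊕0⊕1 = 0
Parity bits p1,p2,p4,p8,p16 = 01000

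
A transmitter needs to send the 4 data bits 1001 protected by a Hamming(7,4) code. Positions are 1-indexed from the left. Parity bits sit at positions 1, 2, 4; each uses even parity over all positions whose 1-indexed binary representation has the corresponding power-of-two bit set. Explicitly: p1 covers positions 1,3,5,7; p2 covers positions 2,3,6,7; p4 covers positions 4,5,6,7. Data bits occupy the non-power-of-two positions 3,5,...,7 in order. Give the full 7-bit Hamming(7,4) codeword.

Place data bits at non-power-of-two positions: b3=1, b5=0, b6=0, b7=1.
p1 = XOR of data positions {3,5,7} = 1⊕0⊕1 = 0
p2 = XOR of data positions {3,6,7} = 1⊕0⊕1 = 0
p4 = XOR of data positions {5,6,7} = 0⊕0⊕1 = 1
Codeword b1..b7 = 0011001

0011001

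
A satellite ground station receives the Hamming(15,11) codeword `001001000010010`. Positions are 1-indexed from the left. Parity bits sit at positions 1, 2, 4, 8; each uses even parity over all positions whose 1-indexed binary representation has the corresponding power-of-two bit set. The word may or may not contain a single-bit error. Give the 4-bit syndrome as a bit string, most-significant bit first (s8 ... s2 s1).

s1: b1⊕b3⊕b5⊕b7⊕b9⊕b11⊕b13⊕b15 = 0⊕1⊕0⊕0⊕0⊕1⊕0⊕0 = 0
s2: b2⊕b3⊕b6⊕b7⊕b10⊕b11⊕b14⊕b15 = 0⊕1⊕1⊕0⊕0⊕1⊕1⊕0 = 0
s4: b4⊕b5⊕b6⊕b7⊕b12⊕b13⊕b14⊕b15 = 0⊕0⊕1⊕0⊕0⊕0⊕1⊕0 = 0
s8: b8⊕b9⊕b10⊕b11⊕b12⊕b13⊕b14⊕b15 = 0⊕0⊕0⊕1⊕0⊕0⊕1⊕0 = 0
Syndrome (s8...s1) = 0000 → position 0 (no error).

0000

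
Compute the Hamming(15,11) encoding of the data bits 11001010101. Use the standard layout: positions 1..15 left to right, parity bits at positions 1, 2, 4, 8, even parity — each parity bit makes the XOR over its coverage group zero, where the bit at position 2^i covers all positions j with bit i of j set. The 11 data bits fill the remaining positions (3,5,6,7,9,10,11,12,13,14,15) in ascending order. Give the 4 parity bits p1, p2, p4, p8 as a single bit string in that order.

0110

Place data bits at non-power-of-two positions: b3=1, b5=1, b6=0, b7=0, b9=1, b10=0, b11=1, b12=0, b13=1, b14=0, b15=1.
p1 = XOR of data positions {3,5,7,9,11,13,15} = 1⊕1⊕0⊕1⊕1⊕1⊕1 = 0
p2 = XOR of data positions {3,6,7,10,11,14,15} = 1⊕0⊕0⊕0⊕1⊕0⊕1 = 1
p4 = XOR of data positions {5,6,7,12,13,14,15} = 1⊕0⊕0⊕0⊕1⊕0⊕1 = 1
p8 = XOR of data positions {9,10,11,12,13,14,15} = 1⊕0⊕1⊕0⊕1⊕0⊕1 = 0
Parity bits p1,p2,p4,p8 = 0110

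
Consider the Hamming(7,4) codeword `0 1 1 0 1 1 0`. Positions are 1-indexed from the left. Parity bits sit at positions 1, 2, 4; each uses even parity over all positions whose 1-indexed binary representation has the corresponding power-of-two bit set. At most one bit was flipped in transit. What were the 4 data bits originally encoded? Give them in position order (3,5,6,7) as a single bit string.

1110

s1: b1⊕b3⊕b5⊕b7 = 0⊕1⊕1⊕0 = 0
s2: b2⊕b3⊕b6⊕b7 = 1⊕1⊕1⊕0 = 1
s4: b4⊕b5⊕b6⊕b7 = 0⊕1⊕1⊕0 = 0
Syndrome (s4...s1) = 010 → position 2.
Flip bit 2: corrected codeword = 0010110
Data bits at positions 3,5,6,7: 1110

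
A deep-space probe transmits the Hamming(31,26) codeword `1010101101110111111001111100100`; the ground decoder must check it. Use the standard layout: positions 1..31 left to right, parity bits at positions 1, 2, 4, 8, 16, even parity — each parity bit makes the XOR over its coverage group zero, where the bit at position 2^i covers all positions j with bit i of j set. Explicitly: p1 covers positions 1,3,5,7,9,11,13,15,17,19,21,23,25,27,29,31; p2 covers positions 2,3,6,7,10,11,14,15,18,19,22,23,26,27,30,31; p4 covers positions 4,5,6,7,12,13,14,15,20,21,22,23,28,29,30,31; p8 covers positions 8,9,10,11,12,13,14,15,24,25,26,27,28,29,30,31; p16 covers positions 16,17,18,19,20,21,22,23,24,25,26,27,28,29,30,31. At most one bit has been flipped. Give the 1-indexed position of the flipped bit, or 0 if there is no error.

s1: b1⊕b3⊕b5⊕b7⊕b9⊕b11⊕b13⊕b15⊕b17⊕b19⊕b21⊕b23⊕b25⊕b27⊕b29⊕b31 = 1⊕1⊕1⊕1⊕0⊕1⊕0⊕1⊕1⊕1⊕0⊕1⊕1⊕0⊕1⊕0 = 1
s2: b2⊕b3⊕b6⊕b7⊕b10⊕b11⊕b14⊕b15⊕b18⊕b19⊕b22⊕b23⊕b26⊕b27⊕b30⊕b31 = 0⊕1⊕0⊕1⊕1⊕1⊕1⊕1⊕1⊕1⊕1⊕1⊕1⊕0⊕0⊕0 = 1
s4: b4⊕b5⊕b6⊕b7⊕b12⊕b13⊕b14⊕b15⊕b20⊕b21⊕b22⊕b23⊕b28⊕b29⊕b30⊕b31 = 0⊕1⊕0⊕1⊕1⊕0⊕1⊕1⊕0⊕0⊕1⊕1⊕0⊕1⊕0⊕0 = 0
s8: b8⊕b9⊕b10⊕b11⊕b12⊕b13⊕b14⊕b15⊕b24⊕b25⊕b26⊕b27⊕b28⊕b29⊕b30⊕b31 = 1⊕0⊕1⊕1⊕1⊕0⊕1⊕1⊕1⊕1⊕1⊕0⊕0⊕1⊕0⊕0 = 0
s16: b16⊕b17⊕b18⊕b19⊕b20⊕b21⊕b22⊕b23⊕b24⊕b25⊕b26⊕b27⊕b28⊕b29⊕b30⊕b31 = 1⊕1⊕1⊕1⊕0⊕0⊕1⊕1⊕1⊕1⊕1⊕0⊕0⊕1⊕0⊕0 = 0
Syndrome (s16...s1) = 00011 → position 3.

3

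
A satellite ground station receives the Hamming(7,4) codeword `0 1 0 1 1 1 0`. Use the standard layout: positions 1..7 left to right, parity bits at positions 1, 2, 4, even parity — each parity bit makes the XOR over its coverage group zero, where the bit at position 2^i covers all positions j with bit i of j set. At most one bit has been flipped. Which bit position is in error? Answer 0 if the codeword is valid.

5

s1: b1⊕b3⊕b5⊕b7 = 0⊕0⊕1⊕0 = 1
s2: b2⊕b3⊕b6⊕b7 = 1⊕0⊕1⊕0 = 0
s4: b4⊕b5⊕b6⊕b7 = 1⊕1⊕1⊕0 = 1
Syndrome (s4...s1) = 101 → position 5.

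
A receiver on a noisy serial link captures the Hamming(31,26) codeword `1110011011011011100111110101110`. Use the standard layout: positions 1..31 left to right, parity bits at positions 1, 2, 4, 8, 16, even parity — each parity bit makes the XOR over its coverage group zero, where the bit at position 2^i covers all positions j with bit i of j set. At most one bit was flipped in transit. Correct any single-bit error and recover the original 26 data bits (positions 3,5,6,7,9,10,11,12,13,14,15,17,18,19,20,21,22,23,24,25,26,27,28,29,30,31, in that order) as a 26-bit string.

10111101101100111110101110

s1: b1⊕b3⊕b5⊕b7⊕b9⊕b11⊕b13⊕b15⊕b17⊕b19⊕b21⊕b23⊕b25⊕b27⊕b29⊕b31 = 1⊕1⊕0⊕1⊕1⊕0⊕1⊕1⊕1⊕0⊕1⊕1⊕0⊕0⊕1⊕0 = 0
s2: b2⊕b3⊕b6⊕b7⊕b10⊕b11⊕b14⊕b15⊕b18⊕b19⊕b22⊕b23⊕b26⊕b27⊕b30⊕b31 = 1⊕1⊕1⊕1⊕1⊕0⊕0⊕1⊕0⊕0⊕1⊕1⊕1⊕0⊕1⊕0 = 0
s4: b4⊕b5⊕b6⊕b7⊕b12⊕b13⊕b14⊕b15⊕b20⊕b21⊕b22⊕b23⊕b28⊕b29⊕b30⊕b31 = 0⊕0⊕1⊕1⊕1⊕1⊕0⊕1⊕1⊕1⊕1⊕1⊕1⊕1⊕1⊕0 = 0
s8: b8⊕b9⊕b10⊕b11⊕b12⊕b13⊕b14⊕b15⊕b24⊕b25⊕b26⊕b27⊕b28⊕b29⊕b30⊕b31 = 0⊕1⊕1⊕0⊕1⊕1⊕0⊕1⊕1⊕0⊕1⊕0⊕1⊕1⊕1⊕0 = 0
s16: b16⊕b17⊕b18⊕b19⊕b20⊕b21⊕b22⊕b23⊕b24⊕b25⊕b26⊕b27⊕b28⊕b29⊕b30⊕b31 = 1⊕1⊕0⊕0⊕1⊕1⊕1⊕1⊕1⊕0⊕1⊕0⊕1⊕1⊕1⊕0 = 1
Syndrome (s16...s1) = 10000 → position 16.
Flip bit 16: corrected codeword = 1110011011011010100111110101110
Data bits at positions 3,5,6,7,9,10,11,12,13,14,15,17,18,19,20,21,22,23,24,25,26,27,28,29,30,31: 10111101101100111110101110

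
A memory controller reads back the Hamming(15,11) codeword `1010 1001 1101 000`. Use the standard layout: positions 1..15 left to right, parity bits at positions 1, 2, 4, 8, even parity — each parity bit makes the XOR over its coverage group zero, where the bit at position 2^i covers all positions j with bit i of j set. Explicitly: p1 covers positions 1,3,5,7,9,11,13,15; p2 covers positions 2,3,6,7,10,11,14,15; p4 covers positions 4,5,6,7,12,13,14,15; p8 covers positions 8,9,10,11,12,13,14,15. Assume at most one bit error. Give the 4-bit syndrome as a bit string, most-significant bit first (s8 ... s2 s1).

s1: b1⊕b3⊕b5⊕b7⊕b9⊕b11⊕b13⊕b15 = 1⊕1⊕1⊕0⊕1⊕0⊕0⊕0 = 0
s2: b2⊕b3⊕b6⊕b7⊕b10⊕b11⊕b14⊕b15 = 0⊕1⊕0⊕0⊕1⊕0⊕0⊕0 = 0
s4: b4⊕b5⊕b6⊕b7⊕b12⊕b13⊕b14⊕b15 = 0⊕1⊕0⊕0⊕1⊕0⊕0⊕0 = 0
s8: b8⊕b9⊕b10⊕b11⊕b12⊕b13⊕b14⊕b15 = 1⊕1⊕1⊕0⊕1⊕0⊕0⊕0 = 0
Syndrome (s8...s1) = 0000 → position 0 (no error).

0000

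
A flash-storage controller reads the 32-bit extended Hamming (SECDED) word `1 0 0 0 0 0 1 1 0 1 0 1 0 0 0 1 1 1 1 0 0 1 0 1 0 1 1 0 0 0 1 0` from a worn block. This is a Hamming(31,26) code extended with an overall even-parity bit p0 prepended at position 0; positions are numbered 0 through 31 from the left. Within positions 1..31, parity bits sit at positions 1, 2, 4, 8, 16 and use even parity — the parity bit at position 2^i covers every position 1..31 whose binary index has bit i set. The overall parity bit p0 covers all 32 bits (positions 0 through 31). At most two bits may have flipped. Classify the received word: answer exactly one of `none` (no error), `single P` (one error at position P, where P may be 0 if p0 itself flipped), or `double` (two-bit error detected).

s1: b1⊕b3⊕b5⊕b7⊕b9⊕b11⊕b13⊕b15⊕b17⊕b19⊕b21⊕b23⊕b25⊕b27⊕b29⊕b31 = 0⊕0⊕0⊕1⊕1⊕1⊕0⊕1⊕1⊕0⊕1⊕1⊕1⊕0⊕0⊕0 = 0
s2: b2⊕b3⊕b6⊕b7⊕b10⊕b11⊕b14⊕b15⊕b18⊕b19⊕b22⊕b23⊕b26⊕b27⊕b30⊕b31 = 0⊕0⊕1⊕1⊕0⊕1⊕0⊕1⊕1⊕0⊕0⊕1⊕1⊕0⊕1⊕0 = 0
s4: b4⊕b5⊕b6⊕b7⊕b12⊕b13⊕b14⊕b15⊕b20⊕b21⊕b22⊕b23⊕b28⊕b29⊕b30⊕b31 = 0⊕0⊕1⊕1⊕0⊕0⊕0⊕1⊕0⊕1⊕0⊕1⊕0⊕0⊕1⊕0 = 0
s8: b8⊕b9⊕b10⊕b11⊕b12⊕b13⊕b14⊕b15⊕b24⊕b25⊕b26⊕b27⊕b28⊕b29⊕b30⊕b31 = 0⊕1⊕0⊕1⊕0⊕0⊕0⊕1⊕0⊕1⊕1⊕0⊕0⊕0⊕1⊕0 = 0
s16: b16⊕b17⊕b18⊕b19⊕b20⊕b21⊕b22⊕b23⊕b24⊕b25⊕b26⊕b27⊕b28⊕b29⊕b30⊕b31 = 1⊕1⊕1⊕0⊕0⊕1⊕0⊕1⊕0⊕1⊕1⊕0⊕0⊕0⊕1⊕0 = 0
Syndrome (s16...s1) = 00000 → position 0 (no error).
Overall parity (XOR of all 32 bits, including p0): 1⊕0⊕0⊕0⊕0⊕0⊕1⊕1⊕0⊕1⊕0⊕1⊕0⊕0⊕0⊕1⊕1⊕1⊕1⊕0⊕0⊕1⊕0⊕1⊕0⊕1⊕1⊕0⊕0⊕0⊕1⊕0 = 0
Overall=0, syndrome position=0 → no error.

none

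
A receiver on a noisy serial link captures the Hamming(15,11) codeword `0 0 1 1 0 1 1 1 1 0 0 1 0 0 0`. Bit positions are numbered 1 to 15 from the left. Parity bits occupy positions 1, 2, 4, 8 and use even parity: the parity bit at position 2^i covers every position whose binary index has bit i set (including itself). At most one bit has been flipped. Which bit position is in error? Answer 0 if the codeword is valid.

11

s1: b1⊕b3⊕b5⊕b7⊕b9⊕b11⊕b13⊕b15 = 0⊕1⊕0⊕1⊕1⊕0⊕0⊕0 = 1
s2: b2⊕b3⊕b6⊕b7⊕b10⊕b11⊕b14⊕b15 = 0⊕1⊕1⊕1⊕0⊕0⊕0⊕0 = 1
s4: b4⊕b5⊕b6⊕b7⊕b12⊕b13⊕b14⊕b15 = 1⊕0⊕1⊕1⊕1⊕0⊕0⊕0 = 0
s8: b8⊕b9⊕b10⊕b11⊕b12⊕b13⊕b14⊕b15 = 1⊕1⊕0⊕0⊕1⊕0⊕0⊕0 = 1
Syndrome (s8...s1) = 1011 → position 11.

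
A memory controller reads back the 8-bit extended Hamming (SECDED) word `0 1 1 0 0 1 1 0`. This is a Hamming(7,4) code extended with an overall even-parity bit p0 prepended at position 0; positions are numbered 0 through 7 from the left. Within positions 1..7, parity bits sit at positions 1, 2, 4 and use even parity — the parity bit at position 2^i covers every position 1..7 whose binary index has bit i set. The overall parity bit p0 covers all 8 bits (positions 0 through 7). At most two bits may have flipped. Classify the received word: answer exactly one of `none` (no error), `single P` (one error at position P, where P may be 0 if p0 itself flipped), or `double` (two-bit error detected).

none

s1: b1⊕b3⊕b5⊕b7 = 1⊕0⊕1⊕0 = 0
s2: b2⊕b3⊕b6⊕b7 = 1⊕0⊕1⊕0 = 0
s4: b4⊕b5⊕b6⊕b7 = 0⊕1⊕1⊕0 = 0
Syndrome (s4...s1) = 000 → position 0 (no error).
Overall parity (XOR of all 8 bits, including p0): 0⊕1⊕1⊕0⊕0⊕1⊕1⊕0 = 0
Overall=0, syndrome position=0 → no error.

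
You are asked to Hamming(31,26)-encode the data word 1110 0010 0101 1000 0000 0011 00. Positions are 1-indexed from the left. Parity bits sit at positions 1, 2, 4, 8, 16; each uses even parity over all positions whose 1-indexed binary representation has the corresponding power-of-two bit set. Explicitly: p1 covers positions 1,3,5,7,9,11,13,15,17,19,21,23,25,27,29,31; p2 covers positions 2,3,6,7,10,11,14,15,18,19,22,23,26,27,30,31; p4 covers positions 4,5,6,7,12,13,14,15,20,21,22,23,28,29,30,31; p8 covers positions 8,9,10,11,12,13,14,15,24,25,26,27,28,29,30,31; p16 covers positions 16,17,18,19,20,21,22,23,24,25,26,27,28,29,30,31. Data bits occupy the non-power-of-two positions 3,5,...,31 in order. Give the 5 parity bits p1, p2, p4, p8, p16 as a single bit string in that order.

Place data bits at non-power-of-two positions: b3=1, b5=1, b6=1, b7=0, b9=0, b10=0, b11=1, b12=0, b13=0, b14=1, b15=0, b17=1, b18=1, b19=0, b20=0, b21=0, b22=0, b23=0, b24=0, b25=0, b26=0, b27=0, b28=1, b29=1, b30=0, b31=0.
p1 = XOR of data positions {3,5,7,9,11,13,15,17,19,21,23,25,27,29,31} = 1⊕1⊕0⊕0⊕1⊕0⊕0⊕1⊕0⊕0⊕0⊕0⊕0⊕1⊕0 = 1
p2 = XOR of data positions {3,6,7,10,11,14,15,18,19,22,23,26,27,30,31} = 1⊕1⊕0⊕0⊕1⊕1⊕0⊕1⊕0⊕0⊕0⊕0⊕0⊕0⊕0 = 1
p4 = XOR of data positions {5,6,7,12,13,14,15,20,21,22,23,28,29,30,31} = 1⊕1⊕0⊕0⊕0⊕1⊕0⊕0⊕0⊕0⊕0⊕1⊕1⊕0⊕0 = 1
p8 = XOR of data positions {9,10,11,12,13,14,15,24,25,26,27,28,29,30,31} = 0⊕0⊕1⊕0⊕0⊕1⊕0⊕0⊕0⊕0⊕0⊕1⊕1⊕0⊕0 = 0
p16 = XOR of data positions {17,18,19,20,21,22,23,24,25,26,27,28,29,30,31} = 1⊕1⊕0⊕0⊕0⊕0⊕0⊕0⊕0⊕0⊕0⊕1⊕1⊕0⊕0 = 0
Parity bits p1,p2,p4,p8,p16 = 11100

11100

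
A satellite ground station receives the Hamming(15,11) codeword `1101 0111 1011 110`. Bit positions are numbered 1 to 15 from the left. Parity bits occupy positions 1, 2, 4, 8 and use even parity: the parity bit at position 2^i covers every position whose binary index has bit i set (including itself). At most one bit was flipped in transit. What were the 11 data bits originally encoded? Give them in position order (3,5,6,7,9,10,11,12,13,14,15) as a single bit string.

10111011110

s1: b1⊕b3⊕b5⊕b7⊕b9⊕b11⊕b13⊕b15 = 1⊕0⊕0⊕1⊕1⊕1⊕1⊕0 = 1
s2: b2⊕b3⊕b6⊕b7⊕b10⊕b11⊕b14⊕b15 = 1⊕0⊕1⊕1⊕0⊕1⊕1⊕0 = 1
s4: b4⊕b5⊕b6⊕b7⊕b12⊕b13⊕b14⊕b15 = 1⊕0⊕1⊕1⊕1⊕1⊕1⊕0 = 0
s8: b8⊕b9⊕b10⊕b11⊕b12⊕b13⊕b14⊕b15 = 1⊕1⊕0⊕1⊕1⊕1⊕1⊕0 = 0
Syndrome (s8...s1) = 0011 → position 3.
Flip bit 3: corrected codeword = 111101111011110
Data bits at positions 3,5,6,7,9,10,11,12,13,14,15: 10111011110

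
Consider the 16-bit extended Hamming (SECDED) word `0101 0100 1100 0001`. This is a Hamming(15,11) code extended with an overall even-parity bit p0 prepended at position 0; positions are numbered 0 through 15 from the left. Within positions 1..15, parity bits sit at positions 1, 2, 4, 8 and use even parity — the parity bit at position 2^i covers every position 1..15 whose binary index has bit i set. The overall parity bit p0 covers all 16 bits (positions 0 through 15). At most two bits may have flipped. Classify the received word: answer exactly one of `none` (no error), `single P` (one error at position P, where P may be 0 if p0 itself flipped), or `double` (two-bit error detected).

s1: b1⊕b3⊕b5⊕b7⊕b9⊕b11⊕b13⊕b15 = 1⊕1⊕1⊕0⊕1⊕0⊕0⊕1 = 1
s2: b2⊕b3⊕b6⊕b7⊕b10⊕b11⊕b14⊕b15 = 0⊕1⊕0⊕0⊕0⊕0⊕0⊕1 = 0
s4: b4⊕b5⊕b6⊕b7⊕b12⊕b13⊕b14⊕b15 = 0⊕1⊕0⊕0⊕0⊕0⊕0⊕1 = 0
s8: b8⊕b9⊕b10⊕b11⊕b12⊕b13⊕b14⊕b15 = 1⊕1⊕0⊕0⊕0⊕0⊕0⊕1 = 1
Syndrome (s8...s1) = 1001 → position 9.
Overall parity (XOR of all 16 bits, including p0): 0⊕1⊕0⊕1⊕0⊕1⊕0⊕0⊕1⊕1⊕0⊕0⊕0⊕0⊕0⊕1 = 0
Overall=0, syndrome position=9 → double-bit error detected (uncorrectable).

double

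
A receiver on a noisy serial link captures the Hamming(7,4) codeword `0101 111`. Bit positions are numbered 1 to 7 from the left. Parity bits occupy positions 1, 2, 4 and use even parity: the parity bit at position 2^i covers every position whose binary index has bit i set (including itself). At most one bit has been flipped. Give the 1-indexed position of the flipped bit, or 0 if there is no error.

s1: b1⊕b3⊕b5⊕b7 = 0⊕0⊕1⊕1 = 0
s2: b2⊕b3⊕b6⊕b7 = 1⊕0⊕1⊕1 = 1
s4: b4⊕b5⊕b6⊕b7 = 1⊕1⊕1⊕1 = 0
Syndrome (s4...s1) = 010 → position 2.

2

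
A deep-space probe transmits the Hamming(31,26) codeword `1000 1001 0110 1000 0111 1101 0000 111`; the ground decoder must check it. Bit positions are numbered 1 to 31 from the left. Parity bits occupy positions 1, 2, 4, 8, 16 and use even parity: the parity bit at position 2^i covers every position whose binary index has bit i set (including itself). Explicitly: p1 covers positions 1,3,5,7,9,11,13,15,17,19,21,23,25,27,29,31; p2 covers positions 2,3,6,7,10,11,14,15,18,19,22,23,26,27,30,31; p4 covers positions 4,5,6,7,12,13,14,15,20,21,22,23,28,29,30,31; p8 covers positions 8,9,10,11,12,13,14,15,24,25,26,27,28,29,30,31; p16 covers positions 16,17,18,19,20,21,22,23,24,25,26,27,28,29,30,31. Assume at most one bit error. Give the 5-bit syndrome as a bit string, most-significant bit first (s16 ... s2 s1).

10010

s1: b1⊕b3⊕b5⊕b7⊕b9⊕b11⊕b13⊕b15⊕b17⊕b19⊕b21⊕b23⊕b25⊕b27⊕b29⊕b31 = 1⊕0⊕1⊕0⊕0⊕1⊕1⊕0⊕0⊕1⊕1⊕0⊕0⊕0⊕1⊕1 = 0
s2: b2⊕b3⊕b6⊕b7⊕b10⊕b11⊕b14⊕b15⊕b18⊕b19⊕b22⊕b23⊕b26⊕b27⊕b30⊕b31 = 0⊕0⊕0⊕0⊕1⊕1⊕0⊕0⊕1⊕1⊕1⊕0⊕0⊕0⊕1⊕1 = 1
s4: b4⊕b5⊕b6⊕b7⊕b12⊕b13⊕b14⊕b15⊕b20⊕b21⊕b22⊕b23⊕b28⊕b29⊕b30⊕b31 = 0⊕1⊕0⊕0⊕0⊕1⊕0⊕0⊕1⊕1⊕1⊕0⊕0⊕1⊕1⊕1 = 0
s8: b8⊕b9⊕b10⊕b11⊕b12⊕b13⊕b14⊕b15⊕b24⊕b25⊕b26⊕b27⊕b28⊕b29⊕b30⊕b31 = 1⊕0⊕1⊕1⊕0⊕1⊕0⊕0⊕1⊕0⊕0⊕0⊕0⊕1⊕1⊕1 = 0
s16: b16⊕b17⊕b18⊕b19⊕b20⊕b21⊕b22⊕b23⊕b24⊕b25⊕b26⊕b27⊕b28⊕b29⊕b30⊕b31 = 0⊕0⊕1⊕1⊕1⊕1⊕1⊕0⊕1⊕0⊕0⊕0⊕0⊕1⊕1⊕1 = 1
Syndrome (s16...s1) = 10010 → position 18.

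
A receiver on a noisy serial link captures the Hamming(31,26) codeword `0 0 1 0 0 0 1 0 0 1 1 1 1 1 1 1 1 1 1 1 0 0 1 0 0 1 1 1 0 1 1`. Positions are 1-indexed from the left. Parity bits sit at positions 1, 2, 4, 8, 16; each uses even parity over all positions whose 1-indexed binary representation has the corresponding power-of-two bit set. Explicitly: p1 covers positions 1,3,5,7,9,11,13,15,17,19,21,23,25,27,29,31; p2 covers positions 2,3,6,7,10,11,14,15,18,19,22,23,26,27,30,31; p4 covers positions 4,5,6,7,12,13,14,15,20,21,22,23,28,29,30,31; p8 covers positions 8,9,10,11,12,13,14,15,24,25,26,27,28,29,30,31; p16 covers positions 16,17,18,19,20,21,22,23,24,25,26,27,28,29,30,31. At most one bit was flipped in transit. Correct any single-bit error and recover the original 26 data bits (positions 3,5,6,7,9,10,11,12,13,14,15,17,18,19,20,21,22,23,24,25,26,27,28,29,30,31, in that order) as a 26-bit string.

10010111111111100100011011

s1: b1⊕b3⊕b5⊕b7⊕b9⊕b11⊕b13⊕b15⊕b17⊕b19⊕b21⊕b23⊕b25⊕b27⊕b29⊕b31 = 0⊕1⊕0⊕1⊕0⊕1⊕1⊕1⊕1⊕1⊕0⊕1⊕0⊕1⊕0⊕1 = 0
s2: b2⊕b3⊕b6⊕b7⊕b10⊕b11⊕b14⊕b15⊕b18⊕b19⊕b22⊕b23⊕b26⊕b27⊕b30⊕b31 = 0⊕1⊕0⊕1⊕1⊕1⊕1⊕1⊕1⊕1⊕0⊕1⊕1⊕1⊕1⊕1 = 1
s4: b4⊕b5⊕b6⊕b7⊕b12⊕b13⊕b14⊕b15⊕b20⊕b21⊕b22⊕b23⊕b28⊕b29⊕b30⊕b31 = 0⊕0⊕0⊕1⊕1⊕1⊕1⊕1⊕1⊕0⊕0⊕1⊕1⊕0⊕1⊕1 = 0
s8: b8⊕b9⊕b10⊕b11⊕b12⊕b13⊕b14⊕b15⊕b24⊕b25⊕b26⊕b27⊕b28⊕b29⊕b30⊕b31 = 0⊕0⊕1⊕1⊕1⊕1⊕1⊕1⊕0⊕0⊕1⊕1⊕1⊕0⊕1⊕1 = 1
s16: b16⊕b17⊕b18⊕b19⊕b20⊕b21⊕b22⊕b23⊕b24⊕b25⊕b26⊕b27⊕b28⊕b29⊕b30⊕b31 = 1⊕1⊕1⊕1⊕1⊕0⊕0⊕1⊕0⊕0⊕1⊕1⊕1⊕0⊕1⊕1 = 1
Syndrome (s16...s1) = 11010 → position 26.
Flip bit 26: corrected codeword = 0010001001111111111100100011011
Data bits at positions 3,5,6,7,9,10,11,12,13,14,15,17,18,19,20,21,22,23,24,25,26,27,28,29,30,31: 10010111111111100100011011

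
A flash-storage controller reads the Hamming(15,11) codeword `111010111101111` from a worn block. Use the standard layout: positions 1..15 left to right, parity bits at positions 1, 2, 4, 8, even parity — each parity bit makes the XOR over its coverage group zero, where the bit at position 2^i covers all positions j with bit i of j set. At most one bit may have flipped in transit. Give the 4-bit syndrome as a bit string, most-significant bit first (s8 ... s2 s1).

1001

s1: b1⊕b3⊕b5⊕b7⊕b9⊕b11⊕b13⊕b15 = 1⊕1⊕1⊕1⊕1⊕0⊕1⊕1 = 1
s2: b2⊕b3⊕b6⊕b7⊕b10⊕b11⊕b14⊕b15 = 1⊕1⊕0⊕1⊕1⊕0⊕1⊕1 = 0
s4: b4⊕b5⊕b6⊕b7⊕b12⊕b13⊕b14⊕b15 = 0⊕1⊕0⊕1⊕1⊕1⊕1⊕1 = 0
s8: b8⊕b9⊕b10⊕b11⊕b12⊕b13⊕b14⊕b15 = 1⊕1⊕1⊕0⊕1⊕1⊕1⊕1 = 1
Syndrome (s8...s1) = 1001 → position 9.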